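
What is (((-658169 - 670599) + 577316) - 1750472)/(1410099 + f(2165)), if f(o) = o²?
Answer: -625481/1524331 ≈ -0.41033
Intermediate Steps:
(((-658169 - 670599) + 577316) - 1750472)/(1410099 + f(2165)) = (((-658169 - 670599) + 577316) - 1750472)/(1410099 + 2165²) = ((-1328768 + 577316) - 1750472)/(1410099 + 4687225) = (-751452 - 1750472)/6097324 = -2501924*1/6097324 = -625481/1524331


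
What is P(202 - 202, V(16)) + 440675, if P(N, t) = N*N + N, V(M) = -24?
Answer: 440675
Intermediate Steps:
P(N, t) = N + N² (P(N, t) = N² + N = N + N²)
P(202 - 202, V(16)) + 440675 = (202 - 202)*(1 + (202 - 202)) + 440675 = 0*(1 + 0) + 440675 = 0*1 + 440675 = 0 + 440675 = 440675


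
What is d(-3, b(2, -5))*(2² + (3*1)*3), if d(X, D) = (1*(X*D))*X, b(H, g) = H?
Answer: 234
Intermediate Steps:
d(X, D) = D*X² (d(X, D) = (1*(D*X))*X = (D*X)*X = D*X²)
d(-3, b(2, -5))*(2² + (3*1)*3) = (2*(-3)²)*(2² + (3*1)*3) = (2*9)*(4 + 3*3) = 18*(4 + 9) = 18*13 = 234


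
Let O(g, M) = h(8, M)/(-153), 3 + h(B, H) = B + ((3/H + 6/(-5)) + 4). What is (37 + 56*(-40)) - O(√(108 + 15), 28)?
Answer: -5243017/2380 ≈ -2202.9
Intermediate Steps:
h(B, H) = -⅕ + B + 3/H (h(B, H) = -3 + (B + ((3/H + 6/(-5)) + 4)) = -3 + (B + ((3/H + 6*(-⅕)) + 4)) = -3 + (B + ((3/H - 6/5) + 4)) = -3 + (B + ((-6/5 + 3/H) + 4)) = -3 + (B + (14/5 + 3/H)) = -3 + (14/5 + B + 3/H) = -⅕ + B + 3/H)
O(g, M) = -13/255 - 1/(51*M) (O(g, M) = (-⅕ + 8 + 3/M)/(-153) = (39/5 + 3/M)*(-1/153) = -13/255 - 1/(51*M))
(37 + 56*(-40)) - O(√(108 + 15), 28) = (37 + 56*(-40)) - (-5 - 13*28)/(255*28) = (37 - 2240) - (-5 - 364)/(255*28) = -2203 - (-369)/(255*28) = -2203 - 1*(-123/2380) = -2203 + 123/2380 = -5243017/2380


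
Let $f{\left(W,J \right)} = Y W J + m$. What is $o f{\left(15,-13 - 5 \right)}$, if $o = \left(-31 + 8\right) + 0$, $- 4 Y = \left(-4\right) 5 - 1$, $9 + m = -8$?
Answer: $\frac{65987}{2} \approx 32994.0$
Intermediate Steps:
$m = -17$ ($m = -9 - 8 = -17$)
$Y = \frac{21}{4}$ ($Y = - \frac{\left(-4\right) 5 - 1}{4} = - \frac{-20 - 1}{4} = \left(- \frac{1}{4}\right) \left(-21\right) = \frac{21}{4} \approx 5.25$)
$o = -23$ ($o = -23 + 0 = -23$)
$f{\left(W,J \right)} = -17 + \frac{21 J W}{4}$ ($f{\left(W,J \right)} = \frac{21 W}{4} J - 17 = \frac{21 J W}{4} - 17 = -17 + \frac{21 J W}{4}$)
$o f{\left(15,-13 - 5 \right)} = - 23 \left(-17 + \frac{21}{4} \left(-13 - 5\right) 15\right) = - 23 \left(-17 + \frac{21}{4} \left(-18\right) 15\right) = - 23 \left(-17 - \frac{2835}{2}\right) = \left(-23\right) \left(- \frac{2869}{2}\right) = \frac{65987}{2}$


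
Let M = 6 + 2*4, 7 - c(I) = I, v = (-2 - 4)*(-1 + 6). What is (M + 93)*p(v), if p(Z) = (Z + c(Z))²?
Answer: 5243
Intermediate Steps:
v = -30 (v = -6*5 = -30)
c(I) = 7 - I
M = 14 (M = 6 + 8 = 14)
p(Z) = 49 (p(Z) = (Z + (7 - Z))² = 7² = 49)
(M + 93)*p(v) = (14 + 93)*49 = 107*49 = 5243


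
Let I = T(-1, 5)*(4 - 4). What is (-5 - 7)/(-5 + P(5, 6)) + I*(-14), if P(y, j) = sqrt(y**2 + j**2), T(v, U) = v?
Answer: -5/3 - sqrt(61)/3 ≈ -4.2701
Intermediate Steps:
P(y, j) = sqrt(j**2 + y**2)
I = 0 (I = -(4 - 4) = -1*0 = 0)
(-5 - 7)/(-5 + P(5, 6)) + I*(-14) = (-5 - 7)/(-5 + sqrt(6**2 + 5**2)) + 0*(-14) = -12/(-5 + sqrt(36 + 25)) + 0 = -12/(-5 + sqrt(61)) + 0 = -12/(-5 + sqrt(61))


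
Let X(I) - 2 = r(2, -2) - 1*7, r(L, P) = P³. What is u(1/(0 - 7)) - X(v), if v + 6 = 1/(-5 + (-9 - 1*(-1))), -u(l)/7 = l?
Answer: 14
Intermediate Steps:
u(l) = -7*l
v = -79/13 (v = -6 + 1/(-5 + (-9 - 1*(-1))) = -6 + 1/(-5 + (-9 + 1)) = -6 + 1/(-5 - 8) = -6 + 1/(-13) = -6 - 1/13 = -79/13 ≈ -6.0769)
X(I) = -13 (X(I) = 2 + ((-2)³ - 1*7) = 2 + (-8 - 7) = 2 - 15 = -13)
u(1/(0 - 7)) - X(v) = -7/(0 - 7) - 1*(-13) = -7/(-7) + 13 = -7*(-⅐) + 13 = 1 + 13 = 14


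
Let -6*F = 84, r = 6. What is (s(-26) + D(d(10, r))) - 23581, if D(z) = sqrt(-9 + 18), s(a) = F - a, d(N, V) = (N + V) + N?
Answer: -23566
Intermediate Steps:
d(N, V) = V + 2*N
F = -14 (F = -1/6*84 = -14)
s(a) = -14 - a
D(z) = 3 (D(z) = sqrt(9) = 3)
(s(-26) + D(d(10, r))) - 23581 = ((-14 - 1*(-26)) + 3) - 23581 = ((-14 + 26) + 3) - 23581 = (12 + 3) - 23581 = 15 - 23581 = -23566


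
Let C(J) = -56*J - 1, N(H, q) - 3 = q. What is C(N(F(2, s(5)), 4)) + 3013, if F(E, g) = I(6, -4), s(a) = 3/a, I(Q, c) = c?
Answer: 2620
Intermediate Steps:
F(E, g) = -4
N(H, q) = 3 + q
C(J) = -1 - 56*J
C(N(F(2, s(5)), 4)) + 3013 = (-1 - 56*(3 + 4)) + 3013 = (-1 - 56*7) + 3013 = (-1 - 392) + 3013 = -393 + 3013 = 2620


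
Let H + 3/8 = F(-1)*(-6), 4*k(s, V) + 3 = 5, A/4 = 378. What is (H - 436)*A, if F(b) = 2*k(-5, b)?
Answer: -668871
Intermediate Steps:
A = 1512 (A = 4*378 = 1512)
k(s, V) = 1/2 (k(s, V) = -3/4 + (1/4)*5 = -3/4 + 5/4 = 1/2)
F(b) = 1 (F(b) = 2*(1/2) = 1)
H = -51/8 (H = -3/8 + 1*(-6) = -3/8 - 6 = -51/8 ≈ -6.3750)
(H - 436)*A = (-51/8 - 436)*1512 = -3539/8*1512 = -668871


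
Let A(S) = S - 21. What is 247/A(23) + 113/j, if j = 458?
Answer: 28338/229 ≈ 123.75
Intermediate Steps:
A(S) = -21 + S
247/A(23) + 113/j = 247/(-21 + 23) + 113/458 = 247/2 + 113*(1/458) = 247*(½) + 113/458 = 247/2 + 113/458 = 28338/229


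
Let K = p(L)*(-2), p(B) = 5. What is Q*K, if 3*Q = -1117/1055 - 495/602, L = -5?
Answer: 1194659/190533 ≈ 6.2701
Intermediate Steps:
K = -10 (K = 5*(-2) = -10)
Q = -1194659/1905330 (Q = (-1117/1055 - 495/602)/3 = (⅓)*(-1194659/635110) = -1194659/1905330 ≈ -0.62701)
Q*K = -1194659/1905330*(-10) = 1194659/190533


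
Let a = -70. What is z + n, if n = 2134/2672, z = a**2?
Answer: 6547467/1336 ≈ 4900.8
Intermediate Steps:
z = 4900 (z = (-70)**2 = 4900)
n = 1067/1336 (n = 2134*(1/2672) = 1067/1336 ≈ 0.79865)
z + n = 4900 + 1067/1336 = 6547467/1336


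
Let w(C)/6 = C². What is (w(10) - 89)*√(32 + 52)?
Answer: 1022*√21 ≈ 4683.4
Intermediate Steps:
w(C) = 6*C²
(w(10) - 89)*√(32 + 52) = (6*10² - 89)*√(32 + 52) = (6*100 - 89)*√84 = (600 - 89)*(2*√21) = 511*(2*√21) = 1022*√21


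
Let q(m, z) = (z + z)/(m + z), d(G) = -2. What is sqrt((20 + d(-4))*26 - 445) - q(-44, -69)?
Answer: -138/113 + sqrt(23) ≈ 3.5746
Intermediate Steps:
q(m, z) = 2*z/(m + z) (q(m, z) = (2*z)/(m + z) = 2*z/(m + z))
sqrt((20 + d(-4))*26 - 445) - q(-44, -69) = sqrt((20 - 2)*26 - 445) - 2*(-69)/(-44 - 69) = sqrt(18*26 - 445) - 2*(-69)/(-113) = sqrt(468 - 445) - 2*(-69)*(-1)/113 = sqrt(23) - 1*138/113 = sqrt(23) - 138/113 = -138/113 + sqrt(23)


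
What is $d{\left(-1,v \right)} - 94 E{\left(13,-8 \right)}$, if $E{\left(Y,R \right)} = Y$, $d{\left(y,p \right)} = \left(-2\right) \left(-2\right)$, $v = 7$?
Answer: $-1218$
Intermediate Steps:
$d{\left(y,p \right)} = 4$
$d{\left(-1,v \right)} - 94 E{\left(13,-8 \right)} = 4 - 1222 = -1218$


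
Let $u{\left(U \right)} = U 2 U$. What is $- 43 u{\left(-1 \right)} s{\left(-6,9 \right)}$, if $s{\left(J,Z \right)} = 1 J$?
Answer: $516$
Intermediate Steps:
$s{\left(J,Z \right)} = J$
$u{\left(U \right)} = 2 U^{2}$ ($u{\left(U \right)} = 2 U U = 2 U^{2}$)
$- 43 u{\left(-1 \right)} s{\left(-6,9 \right)} = - 43 \cdot 2 \left(-1\right)^{2} \left(-6\right) = - 43 \cdot 2 \cdot 1 \left(-6\right) = \left(-43\right) 2 \left(-6\right) = \left(-86\right) \left(-6\right) = 516$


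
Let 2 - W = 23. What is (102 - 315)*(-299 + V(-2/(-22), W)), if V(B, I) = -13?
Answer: 66456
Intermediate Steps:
W = -21 (W = 2 - 1*23 = 2 - 23 = -21)
(102 - 315)*(-299 + V(-2/(-22), W)) = (102 - 315)*(-299 - 13) = -213*(-312) = 66456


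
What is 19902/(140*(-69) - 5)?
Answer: -19902/9665 ≈ -2.0592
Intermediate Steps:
19902/(140*(-69) - 5) = 19902/(-9660 - 5) = 19902/(-9665) = 19902*(-1/9665) = -19902/9665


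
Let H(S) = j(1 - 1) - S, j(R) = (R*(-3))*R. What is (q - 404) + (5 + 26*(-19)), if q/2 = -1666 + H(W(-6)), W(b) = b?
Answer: -4213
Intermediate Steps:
j(R) = -3*R**2 (j(R) = (-3*R)*R = -3*R**2)
H(S) = -S (H(S) = -3*(1 - 1)**2 - S = -3*0**2 - S = -3*0 - S = 0 - S = -S)
q = -3320 (q = 2*(-1666 - 1*(-6)) = 2*(-1666 + 6) = 2*(-1660) = -3320)
(q - 404) + (5 + 26*(-19)) = (-3320 - 404) + (5 + 26*(-19)) = -3724 + (5 - 494) = -3724 - 489 = -4213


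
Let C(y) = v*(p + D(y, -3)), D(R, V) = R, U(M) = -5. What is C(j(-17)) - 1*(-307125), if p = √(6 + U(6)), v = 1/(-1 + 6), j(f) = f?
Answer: 1535609/5 ≈ 3.0712e+5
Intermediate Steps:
v = ⅕ (v = 1/5 = ⅕ ≈ 0.20000)
p = 1 (p = √(6 - 5) = √1 = 1)
C(y) = ⅕ + y/5 (C(y) = (1 + y)/5 = ⅕ + y/5)
C(j(-17)) - 1*(-307125) = (⅕ + (⅕)*(-17)) - 1*(-307125) = (⅕ - 17/5) + 307125 = -16/5 + 307125 = 1535609/5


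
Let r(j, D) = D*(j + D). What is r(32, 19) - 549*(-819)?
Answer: 450600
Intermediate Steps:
r(j, D) = D*(D + j)
r(32, 19) - 549*(-819) = 19*(19 + 32) - 549*(-819) = 19*51 + 449631 = 969 + 449631 = 450600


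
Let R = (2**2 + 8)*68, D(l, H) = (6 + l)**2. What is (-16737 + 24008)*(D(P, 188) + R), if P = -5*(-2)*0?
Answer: 6194892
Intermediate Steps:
P = 0 (P = 10*0 = 0)
R = 816 (R = (4 + 8)*68 = 12*68 = 816)
(-16737 + 24008)*(D(P, 188) + R) = (-16737 + 24008)*((6 + 0)**2 + 816) = 7271*(6**2 + 816) = 7271*(36 + 816) = 7271*852 = 6194892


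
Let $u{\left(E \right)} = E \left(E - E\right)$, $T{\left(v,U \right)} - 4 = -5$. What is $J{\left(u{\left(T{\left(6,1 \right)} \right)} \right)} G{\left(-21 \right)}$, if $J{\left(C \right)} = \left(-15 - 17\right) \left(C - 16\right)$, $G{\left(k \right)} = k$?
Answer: $-10752$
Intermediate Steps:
$T{\left(v,U \right)} = -1$ ($T{\left(v,U \right)} = 4 - 5 = -1$)
$u{\left(E \right)} = 0$ ($u{\left(E \right)} = E 0 = 0$)
$J{\left(C \right)} = 512 - 32 C$ ($J{\left(C \right)} = - 32 \left(-16 + C\right) = 512 - 32 C$)
$J{\left(u{\left(T{\left(6,1 \right)} \right)} \right)} G{\left(-21 \right)} = \left(512 - 0\right) \left(-21\right) = \left(512 + 0\right) \left(-21\right) = 512 \left(-21\right) = -10752$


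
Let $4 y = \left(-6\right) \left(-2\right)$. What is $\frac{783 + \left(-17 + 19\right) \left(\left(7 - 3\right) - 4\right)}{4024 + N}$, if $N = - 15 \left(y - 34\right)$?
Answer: $\frac{783}{4489} \approx 0.17443$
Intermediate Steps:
$y = 3$ ($y = \frac{\left(-6\right) \left(-2\right)}{4} = \frac{1}{4} \cdot 12 = 3$)
$N = 465$ ($N = - 15 \left(3 - 34\right) = \left(-15\right) \left(-31\right) = 465$)
$\frac{783 + \left(-17 + 19\right) \left(\left(7 - 3\right) - 4\right)}{4024 + N} = \frac{783 + \left(-17 + 19\right) \left(\left(7 - 3\right) - 4\right)}{4024 + 465} = \frac{783 + 2 \left(4 - 4\right)}{4489} = \left(783 + 2 \cdot 0\right) \frac{1}{4489} = \left(783 + 0\right) \frac{1}{4489} = 783 \cdot \frac{1}{4489} = \frac{783}{4489}$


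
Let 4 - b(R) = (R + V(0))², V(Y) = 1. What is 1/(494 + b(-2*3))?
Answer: 1/473 ≈ 0.0021142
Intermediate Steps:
b(R) = 4 - (1 + R)² (b(R) = 4 - (R + 1)² = 4 - (1 + R)²)
1/(494 + b(-2*3)) = 1/(494 + (4 - (1 - 2*3)²)) = 1/(494 + (4 - (1 - 6)²)) = 1/(494 + (4 - 1*(-5)²)) = 1/(494 + (4 - 1*25)) = 1/(494 + (4 - 25)) = 1/(494 - 21) = 1/473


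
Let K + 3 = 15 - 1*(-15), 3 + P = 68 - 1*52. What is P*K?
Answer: 351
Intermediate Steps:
P = 13 (P = -3 + (68 - 1*52) = -3 + (68 - 52) = -3 + 16 = 13)
K = 27 (K = -3 + (15 - 1*(-15)) = -3 + (15 + 15) = -3 + 30 = 27)
P*K = 13*27 = 351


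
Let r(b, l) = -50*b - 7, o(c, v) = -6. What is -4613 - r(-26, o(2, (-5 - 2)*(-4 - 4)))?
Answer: -5906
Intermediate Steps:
r(b, l) = -7 - 50*b
-4613 - r(-26, o(2, (-5 - 2)*(-4 - 4))) = -4613 - (-7 - 50*(-26)) = -4613 - (-7 + 1300) = -4613 - 1*1293 = -4613 - 1293 = -5906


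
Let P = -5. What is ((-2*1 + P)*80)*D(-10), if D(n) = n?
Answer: 5600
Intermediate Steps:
((-2*1 + P)*80)*D(-10) = ((-2*1 - 5)*80)*(-10) = ((-2 - 5)*80)*(-10) = -7*80*(-10) = -560*(-10) = 5600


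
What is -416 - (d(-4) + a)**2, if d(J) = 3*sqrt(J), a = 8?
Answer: -444 - 96*I ≈ -444.0 - 96.0*I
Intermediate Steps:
-416 - (d(-4) + a)**2 = -416 - (3*sqrt(-4) + 8)**2 = -416 - (3*(2*I) + 8)**2 = -416 - (6*I + 8)**2 = -416 - (8 + 6*I)**2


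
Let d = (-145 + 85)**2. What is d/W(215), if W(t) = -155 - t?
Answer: -360/37 ≈ -9.7297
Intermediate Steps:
d = 3600 (d = (-60)**2 = 3600)
d/W(215) = 3600/(-155 - 1*215) = 3600/(-155 - 215) = 3600/(-370) = 3600*(-1/370) = -360/37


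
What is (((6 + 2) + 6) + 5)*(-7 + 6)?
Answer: -19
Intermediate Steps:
(((6 + 2) + 6) + 5)*(-7 + 6) = ((8 + 6) + 5)*(-1) = (14 + 5)*(-1) = 19*(-1) = -19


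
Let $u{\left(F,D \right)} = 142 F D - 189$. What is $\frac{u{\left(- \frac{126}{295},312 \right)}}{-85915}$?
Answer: $\frac{5638059}{25344925} \approx 0.22245$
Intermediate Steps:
$u{\left(F,D \right)} = -189 + 142 D F$ ($u{\left(F,D \right)} = 142 D F - 189 = -189 + 142 D F$)
$\frac{u{\left(- \frac{126}{295},312 \right)}}{-85915} = \frac{-189 + 142 \cdot 312 \left(- \frac{126}{295}\right)}{-85915} = \left(-189 + 142 \cdot 312 \left(\left(-126\right) \frac{1}{295}\right)\right) \left(- \frac{1}{85915}\right) = \left(-189 + 142 \cdot 312 \left(- \frac{126}{295}\right)\right) \left(- \frac{1}{85915}\right) = \left(-189 - \frac{5582304}{295}\right) \left(- \frac{1}{85915}\right) = \left(- \frac{5638059}{295}\right) \left(- \frac{1}{85915}\right) = \frac{5638059}{25344925}$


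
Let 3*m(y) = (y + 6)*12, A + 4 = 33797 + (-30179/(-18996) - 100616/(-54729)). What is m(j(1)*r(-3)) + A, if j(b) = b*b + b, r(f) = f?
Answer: 11711949994213/346544028 ≈ 33796.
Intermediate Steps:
j(b) = b + b² (j(b) = b² + b = b + b²)
A = 11711949994213/346544028 (A = -4 + (33797 + (-30179/(-18996) - 100616/(-54729))) = -4 + (33797 + (-30179*(-1/18996) - 100616*(-1/54729))) = -4 + (33797 + (30179/18996 + 100616/54729)) = -4 + (33797 + 1187656009/346544028) = -4 + 11713336170325/346544028 = 11711949994213/346544028 ≈ 33796.)
m(y) = 24 + 4*y (m(y) = ((y + 6)*12)/3 = ((6 + y)*12)/3 = (72 + 12*y)/3 = 24 + 4*y)
m(j(1)*r(-3)) + A = (24 + 4*((1*(1 + 1))*(-3))) + 11711949994213/346544028 = (24 + 4*((1*2)*(-3))) + 11711949994213/346544028 = (24 + 4*(2*(-3))) + 11711949994213/346544028 = (24 + 4*(-6)) + 11711949994213/346544028 = (24 - 24) + 11711949994213/346544028 = 0 + 11711949994213/346544028 = 11711949994213/346544028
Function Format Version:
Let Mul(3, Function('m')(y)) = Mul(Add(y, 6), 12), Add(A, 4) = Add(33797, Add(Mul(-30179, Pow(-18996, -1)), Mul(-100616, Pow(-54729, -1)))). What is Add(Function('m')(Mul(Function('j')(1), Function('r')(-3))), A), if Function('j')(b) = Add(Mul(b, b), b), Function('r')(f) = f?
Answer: Rational(11711949994213, 346544028) ≈ 33796.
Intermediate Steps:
Function('j')(b) = Add(b, Pow(b, 2)) (Function('j')(b) = Add(Pow(b, 2), b) = Add(b, Pow(b, 2)))
A = Rational(11711949994213, 346544028) (A = Add(-4, Add(33797, Add(Mul(-30179, Pow(-18996, -1)), Mul(-100616, Pow(-54729, -1))))) = Add(-4, Add(33797, Add(Mul(-30179, Rational(-1, 18996)), Mul(-100616, Rational(-1, 54729))))) = Add(-4, Add(33797, Add(Rational(30179, 18996), Rational(100616, 54729)))) = Add(-4, Add(33797, Rational(1187656009, 346544028))) = Add(-4, Rational(11713336170325, 346544028)) = Rational(11711949994213, 346544028) ≈ 33796.)
Function('m')(y) = Add(24, Mul(4, y)) (Function('m')(y) = Mul(Rational(1, 3), Mul(Add(y, 6), 12)) = Mul(Rational(1, 3), Mul(Add(6, y), 12)) = Mul(Rational(1, 3), Add(72, Mul(12, y))) = Add(24, Mul(4, y)))
Add(Function('m')(Mul(Function('j')(1), Function('r')(-3))), A) = Add(Add(24, Mul(4, Mul(Mul(1, Add(1, 1)), -3))), Rational(11711949994213, 346544028)) = Add(Add(24, Mul(4, Mul(Mul(1, 2), -3))), Rational(11711949994213, 346544028)) = Add(Add(24, Mul(4, Mul(2, -3))), Rational(11711949994213, 346544028)) = Add(Add(24, Mul(4, -6)), Rational(11711949994213, 346544028)) = Add(Add(24, -24), Rational(11711949994213, 346544028)) = Add(0, Rational(11711949994213, 346544028)) = Rational(11711949994213, 346544028)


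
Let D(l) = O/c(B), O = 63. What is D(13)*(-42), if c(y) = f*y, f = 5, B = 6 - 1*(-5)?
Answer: -2646/55 ≈ -48.109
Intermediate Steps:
B = 11 (B = 6 + 5 = 11)
c(y) = 5*y
D(l) = 63/55 (D(l) = 63/((5*11)) = 63/55)
D(13)*(-42) = (63/55)*(-42) = -2646/55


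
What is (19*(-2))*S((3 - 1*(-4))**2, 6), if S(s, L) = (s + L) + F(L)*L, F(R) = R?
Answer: -3458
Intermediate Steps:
S(s, L) = L + s + L**2 (S(s, L) = (s + L) + L*L = (L + s) + L**2 = L + s + L**2)
(19*(-2))*S((3 - 1*(-4))**2, 6) = (19*(-2))*(6 + (3 - 1*(-4))**2 + 6**2) = -38*(6 + (3 + 4)**2 + 36) = -38*(6 + 7**2 + 36) = -38*(6 + 49 + 36) = -38*91 = -3458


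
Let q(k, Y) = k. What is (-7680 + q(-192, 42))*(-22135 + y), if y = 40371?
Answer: -143553792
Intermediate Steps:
(-7680 + q(-192, 42))*(-22135 + y) = (-7680 - 192)*(-22135 + 40371) = -7872*18236 = -143553792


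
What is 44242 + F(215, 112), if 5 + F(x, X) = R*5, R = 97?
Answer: 44722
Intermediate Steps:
F(x, X) = 480 (F(x, X) = -5 + 97*5 = -5 + 485 = 480)
44242 + F(215, 112) = 44242 + 480 = 44722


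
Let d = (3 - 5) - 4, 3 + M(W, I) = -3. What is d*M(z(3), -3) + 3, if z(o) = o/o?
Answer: 39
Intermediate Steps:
z(o) = 1
M(W, I) = -6 (M(W, I) = -3 - 3 = -6)
d = -6 (d = -2 - 4 = -6)
d*M(z(3), -3) + 3 = -6*(-6) + 3 = 36 + 3 = 39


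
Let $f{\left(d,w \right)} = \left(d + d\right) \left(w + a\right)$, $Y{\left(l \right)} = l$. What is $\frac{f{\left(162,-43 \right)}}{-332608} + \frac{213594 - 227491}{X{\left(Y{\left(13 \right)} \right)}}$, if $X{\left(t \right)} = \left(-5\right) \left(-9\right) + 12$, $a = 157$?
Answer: $- \frac{578044841}{2369832} \approx -243.92$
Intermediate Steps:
$f{\left(d,w \right)} = 2 d \left(157 + w\right)$ ($f{\left(d,w \right)} = \left(d + d\right) \left(w + 157\right) = 2 d \left(157 + w\right)$)
$X{\left(t \right)} = 57$ ($X{\left(t \right)} = 45 + 12 = 57$)
$\frac{f{\left(162,-43 \right)}}{-332608} + \frac{213594 - 227491}{X{\left(Y{\left(13 \right)} \right)}} = \frac{2 \cdot 162 \left(157 - 43\right)}{-332608} + \frac{213594 - 227491}{57} = 2 \cdot 162 \cdot 114 \left(- \frac{1}{332608}\right) - \frac{13897}{57} = 36936 \left(- \frac{1}{332608}\right) - \frac{13897}{57} = - \frac{4617}{41576} - \frac{13897}{57} = - \frac{578044841}{2369832}$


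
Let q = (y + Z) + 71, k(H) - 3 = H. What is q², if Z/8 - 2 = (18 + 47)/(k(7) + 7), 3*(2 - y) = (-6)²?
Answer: 3345241/289 ≈ 11575.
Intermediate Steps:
k(H) = 3 + H
y = -10 (y = 2 - ⅓*(-6)² = 2 - ⅓*36 = 2 - 12 = -10)
Z = 792/17 (Z = 16 + 8*((18 + 47)/((3 + 7) + 7)) = 16 + 8*(65/(10 + 7)) = 16 + 8*(65/17) = 16 + 520/17 = 792/17 ≈ 46.588)
q = 1829/17 (q = (-10 + 792/17) + 71 = 622/17 + 71 = 1829/17 ≈ 107.59)
q² = (1829/17)² = 3345241/289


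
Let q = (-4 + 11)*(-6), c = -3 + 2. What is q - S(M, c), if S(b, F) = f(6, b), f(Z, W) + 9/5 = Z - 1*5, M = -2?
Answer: -206/5 ≈ -41.200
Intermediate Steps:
f(Z, W) = -34/5 + Z (f(Z, W) = -9/5 + (Z - 1*5) = -9/5 + (Z - 5) = -9/5 + (-5 + Z) = -34/5 + Z)
c = -1
S(b, F) = -⅘ (S(b, F) = -34/5 + 6 = -⅘)
q = -42 (q = 7*(-6) = -42)
q - S(M, c) = -42 - 1*(-⅘) = -42 + ⅘ = -206/5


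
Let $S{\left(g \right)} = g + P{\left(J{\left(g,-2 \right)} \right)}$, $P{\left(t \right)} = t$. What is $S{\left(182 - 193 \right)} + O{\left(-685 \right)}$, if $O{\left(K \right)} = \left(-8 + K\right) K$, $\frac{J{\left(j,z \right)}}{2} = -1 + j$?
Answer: $474670$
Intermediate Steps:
$J{\left(j,z \right)} = -2 + 2 j$ ($J{\left(j,z \right)} = 2 \left(-1 + j\right) = -2 + 2 j$)
$O{\left(K \right)} = K \left(-8 + K\right)$
$S{\left(g \right)} = -2 + 3 g$ ($S{\left(g \right)} = g + \left(-2 + 2 g\right) = -2 + 3 g$)
$S{\left(182 - 193 \right)} + O{\left(-685 \right)} = \left(-2 + 3 \left(182 - 193\right)\right) - 685 \left(-8 - 685\right) = \left(-2 + 3 \left(-11\right)\right) - -474705 = \left(-2 - 33\right) + 474705 = -35 + 474705 = 474670$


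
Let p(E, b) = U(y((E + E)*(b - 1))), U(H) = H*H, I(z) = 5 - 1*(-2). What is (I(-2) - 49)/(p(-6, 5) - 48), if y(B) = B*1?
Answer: -7/376 ≈ -0.018617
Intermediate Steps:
I(z) = 7 (I(z) = 5 + 2 = 7)
y(B) = B
U(H) = H²
p(E, b) = 4*E²*(-1 + b)² (p(E, b) = ((E + E)*(b - 1))² = ((2*E)*(-1 + b))² = (2*E*(-1 + b))² = 4*E²*(-1 + b)²)
(I(-2) - 49)/(p(-6, 5) - 48) = (7 - 49)/(4*(-6)²*(-1 + 5)² - 48) = -42/(4*36*4² - 48) = -42/(4*36*16 - 48) = -42/(2304 - 48) = -42/2256 = -42*1/2256 = -7/376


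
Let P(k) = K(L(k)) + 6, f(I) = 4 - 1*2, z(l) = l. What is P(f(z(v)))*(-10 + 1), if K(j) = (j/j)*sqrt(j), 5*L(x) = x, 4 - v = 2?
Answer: -54 - 9*sqrt(10)/5 ≈ -59.692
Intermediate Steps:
v = 2 (v = 4 - 1*2 = 4 - 2 = 2)
L(x) = x/5
f(I) = 2 (f(I) = 4 - 2 = 2)
K(j) = sqrt(j) (K(j) = 1*sqrt(j) = sqrt(j))
P(k) = 6 + sqrt(5)*sqrt(k)/5 (P(k) = sqrt(k/5) + 6 = sqrt(5)*sqrt(k)/5 + 6 = 6 + sqrt(5)*sqrt(k)/5)
P(f(z(v)))*(-10 + 1) = (6 + sqrt(5)*sqrt(2)/5)*(-10 + 1) = (6 + sqrt(10)/5)*(-9) = -54 - 9*sqrt(10)/5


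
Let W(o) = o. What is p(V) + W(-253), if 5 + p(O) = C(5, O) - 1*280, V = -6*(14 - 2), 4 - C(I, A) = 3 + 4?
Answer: -541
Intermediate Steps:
C(I, A) = -3 (C(I, A) = 4 - (3 + 4) = 4 - 1*7 = 4 - 7 = -3)
V = -72 (V = -6*12 = -72)
p(O) = -288 (p(O) = -5 + (-3 - 1*280) = -5 + (-3 - 280) = -5 - 283 = -288)
p(V) + W(-253) = -288 - 253 = -541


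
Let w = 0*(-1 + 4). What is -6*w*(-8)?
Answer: 0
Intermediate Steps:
w = 0 (w = 0*3 = 0)
-6*w*(-8) = -6*0*(-8) = 0*(-8) = 0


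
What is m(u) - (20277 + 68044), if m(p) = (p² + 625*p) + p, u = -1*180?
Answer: -168601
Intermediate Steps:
u = -180
m(p) = p² + 626*p
m(u) - (20277 + 68044) = -180*(626 - 180) - (20277 + 68044) = -180*446 - 1*88321 = -80280 - 88321 = -168601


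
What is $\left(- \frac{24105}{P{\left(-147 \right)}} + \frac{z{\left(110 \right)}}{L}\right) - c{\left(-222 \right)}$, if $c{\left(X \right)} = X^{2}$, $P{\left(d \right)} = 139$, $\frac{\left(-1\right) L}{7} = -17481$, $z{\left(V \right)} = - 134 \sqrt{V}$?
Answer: $- \frac{6874581}{139} - \frac{134 \sqrt{110}}{122367} \approx -49457.0$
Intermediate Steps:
$L = 122367$ ($L = \left(-7\right) \left(-17481\right) = 122367$)
$\left(- \frac{24105}{P{\left(-147 \right)}} + \frac{z{\left(110 \right)}}{L}\right) - c{\left(-222 \right)} = \left(- \frac{24105}{139} + \frac{\left(-134\right) \sqrt{110}}{122367}\right) - \left(-222\right)^{2} = \left(\left(-24105\right) \frac{1}{139} + - 134 \sqrt{110} \cdot \frac{1}{122367}\right) - 49284 = \left(- \frac{24105}{139} - \frac{134 \sqrt{110}}{122367}\right) - 49284 = - \frac{6874581}{139} - \frac{134 \sqrt{110}}{122367}$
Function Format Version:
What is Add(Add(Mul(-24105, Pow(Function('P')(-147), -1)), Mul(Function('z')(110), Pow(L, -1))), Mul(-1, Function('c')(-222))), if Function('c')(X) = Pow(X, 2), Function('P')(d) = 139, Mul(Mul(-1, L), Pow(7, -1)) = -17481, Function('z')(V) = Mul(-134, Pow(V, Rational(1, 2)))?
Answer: Add(Rational(-6874581, 139), Mul(Rational(-134, 122367), Pow(110, Rational(1, 2)))) ≈ -49457.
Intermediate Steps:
L = 122367 (L = Mul(-7, -17481) = 122367)
Add(Add(Mul(-24105, Pow(Function('P')(-147), -1)), Mul(Function('z')(110), Pow(L, -1))), Mul(-1, Function('c')(-222))) = Add(Add(Mul(-24105, Pow(139, -1)), Mul(Mul(-134, Pow(110, Rational(1, 2))), Pow(122367, -1))), Mul(-1, Pow(-222, 2))) = Add(Add(Mul(-24105, Rational(1, 139)), Mul(Mul(-134, Pow(110, Rational(1, 2))), Rational(1, 122367))), Mul(-1, 49284)) = Add(Add(Rational(-24105, 139), Mul(Rational(-134, 122367), Pow(110, Rational(1, 2)))), -49284) = Add(Rational(-6874581, 139), Mul(Rational(-134, 122367), Pow(110, Rational(1, 2))))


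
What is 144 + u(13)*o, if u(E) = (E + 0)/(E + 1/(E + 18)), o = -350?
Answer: -41437/202 ≈ -205.13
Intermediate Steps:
u(E) = E/(E + 1/(18 + E))
144 + u(13)*o = 144 + (13*(18 + 13)/(1 + 13² + 18*13))*(-350) = 144 + (13*31/(1 + 169 + 234))*(-350) = 144 + (13*31/404)*(-350) = 144 + (13*(1/404)*31)*(-350) = 144 + (403/404)*(-350) = 144 - 70525/202 = -41437/202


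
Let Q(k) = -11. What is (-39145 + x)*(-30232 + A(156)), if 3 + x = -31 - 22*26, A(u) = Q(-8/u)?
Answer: 1202189493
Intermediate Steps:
A(u) = -11
x = -606 (x = -3 + (-31 - 22*26) = -3 + (-31 - 572) = -3 - 603 = -606)
(-39145 + x)*(-30232 + A(156)) = (-39145 - 606)*(-30232 - 11) = -39751*(-30243) = 1202189493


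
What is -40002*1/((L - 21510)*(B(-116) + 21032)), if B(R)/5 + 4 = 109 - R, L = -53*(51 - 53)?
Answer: 6667/78970058 ≈ 8.4424e-5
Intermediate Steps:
L = 106 (L = -53*(-2) = 106)
B(R) = 525 - 5*R (B(R) = -20 + 5*(109 - R) = -20 + (545 - 5*R) = 525 - 5*R)
-40002*1/((L - 21510)*(B(-116) + 21032)) = -40002*1/((106 - 21510)*((525 - 5*(-116)) + 21032)) = -40002*(-1/(21404*((525 + 580) + 21032))) = -40002*(-1/(21404*(1105 + 21032))) = -40002/((-21404*22137)) = -40002/(-473820348) = -40002*(-1/473820348) = 6667/78970058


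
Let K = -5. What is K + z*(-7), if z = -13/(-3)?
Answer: -106/3 ≈ -35.333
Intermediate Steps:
z = 13/3 (z = -13*(-⅓) = 13/3 ≈ 4.3333)
K + z*(-7) = -5 + (13/3)*(-7) = -5 - 91/3 = -106/3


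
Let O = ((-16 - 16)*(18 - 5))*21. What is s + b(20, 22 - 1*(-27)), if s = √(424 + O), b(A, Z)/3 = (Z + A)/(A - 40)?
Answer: -207/20 + 2*I*√2078 ≈ -10.35 + 91.17*I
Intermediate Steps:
b(A, Z) = 3*(A + Z)/(-40 + A) (b(A, Z) = 3*((Z + A)/(A - 40)) = 3*((A + Z)/(-40 + A)) = 3*(A + Z)/(-40 + A))
O = -8736 (O = -32*13*21 = -416*21 = -8736)
s = 2*I*√2078 (s = √(424 - 8736) = √(-8312) = 2*I*√2078 ≈ 91.17*I)
s + b(20, 22 - 1*(-27)) = 2*I*√2078 + 3*(20 + (22 - 1*(-27)))/(-40 + 20) = 2*I*√2078 + 3*(20 + (22 + 27))/(-20) = 2*I*√2078 + 3*(-1/20)*(20 + 49) = 2*I*√2078 + 3*(-1/20)*69 = 2*I*√2078 - 207/20 = -207/20 + 2*I*√2078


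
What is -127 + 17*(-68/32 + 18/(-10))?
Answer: -7749/40 ≈ -193.73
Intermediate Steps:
-127 + 17*(-68/32 + 18/(-10)) = -127 + 17*(-68*1/32 + 18*(-⅒)) = -127 + 17*(-17/8 - 9/5) = -127 + 17*(-157/40) = -127 - 2669/40 = -7749/40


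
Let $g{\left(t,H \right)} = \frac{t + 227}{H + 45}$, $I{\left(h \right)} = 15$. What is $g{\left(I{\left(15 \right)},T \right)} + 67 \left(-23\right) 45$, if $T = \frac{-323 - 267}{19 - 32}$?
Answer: $- \frac{81477229}{1175} \approx -69342.0$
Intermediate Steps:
$T = \frac{590}{13}$ ($T = - \frac{590}{-13} = \left(-590\right) \left(- \frac{1}{13}\right) = \frac{590}{13} \approx 45.385$)
$g{\left(t,H \right)} = \frac{227 + t}{45 + H}$
$g{\left(I{\left(15 \right)},T \right)} + 67 \left(-23\right) 45 = \frac{227 + 15}{45 + \frac{590}{13}} + 67 \left(-23\right) 45 = \frac{1}{\frac{1175}{13}} \cdot 242 - 69345 = \frac{13}{1175} \cdot 242 - 69345 = \frac{3146}{1175} - 69345 = - \frac{81477229}{1175}$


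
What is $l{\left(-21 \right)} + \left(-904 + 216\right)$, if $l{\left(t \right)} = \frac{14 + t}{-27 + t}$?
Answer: $- \frac{33017}{48} \approx -687.85$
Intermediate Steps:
$l{\left(t \right)} = \frac{14 + t}{-27 + t}$
$l{\left(-21 \right)} + \left(-904 + 216\right) = \frac{14 - 21}{-27 - 21} + \left(-904 + 216\right) = \frac{1}{-48} \left(-7\right) - 688 = \left(- \frac{1}{48}\right) \left(-7\right) - 688 = \frac{7}{48} - 688 = - \frac{33017}{48}$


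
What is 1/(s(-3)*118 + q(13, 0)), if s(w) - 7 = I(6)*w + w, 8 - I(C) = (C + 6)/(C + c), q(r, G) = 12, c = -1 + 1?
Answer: -1/1640 ≈ -0.00060976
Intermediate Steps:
c = 0
I(C) = 8 - (6 + C)/C (I(C) = 8 - (C + 6)/(C + 0) = 8 - (6 + C)/C)
s(w) = 7 + 7*w (s(w) = 7 + ((7 - 6/6)*w + w) = 7 + ((7 - 6*⅙)*w + w) = 7 + ((7 - 1)*w + w) = 7 + (6*w + w) = 7 + 7*w)
1/(s(-3)*118 + q(13, 0)) = 1/((7 + 7*(-3))*118 + 12) = 1/((7 - 21)*118 + 12) = 1/(-14*118 + 12) = 1/(-1652 + 12) = 1/(-1640) = -1/1640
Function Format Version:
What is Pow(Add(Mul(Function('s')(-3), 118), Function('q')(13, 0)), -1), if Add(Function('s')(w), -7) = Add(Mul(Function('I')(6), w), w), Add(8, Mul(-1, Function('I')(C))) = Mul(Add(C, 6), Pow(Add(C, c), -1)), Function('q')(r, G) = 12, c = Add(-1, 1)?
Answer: Rational(-1, 1640) ≈ -0.00060976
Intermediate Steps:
c = 0
Function('I')(C) = Add(8, Mul(-1, Pow(C, -1), Add(6, C))) (Function('I')(C) = Add(8, Mul(-1, Mul(Add(C, 6), Pow(Add(C, 0), -1)))) = Add(8, Mul(-1, Mul(Add(6, C), Pow(C, -1)))) = Add(8, Mul(-1, Mul(Pow(C, -1), Add(6, C)))) = Add(8, Mul(-1, Pow(C, -1), Add(6, C))))
Function('s')(w) = Add(7, Mul(7, w)) (Function('s')(w) = Add(7, Add(Mul(Add(7, Mul(-6, Pow(6, -1))), w), w)) = Add(7, Add(Mul(Add(7, Mul(-6, Rational(1, 6))), w), w)) = Add(7, Add(Mul(Add(7, -1), w), w)) = Add(7, Add(Mul(6, w), w)) = Add(7, Mul(7, w)))
Pow(Add(Mul(Function('s')(-3), 118), Function('q')(13, 0)), -1) = Pow(Add(Mul(Add(7, Mul(7, -3)), 118), 12), -1) = Pow(Add(Mul(Add(7, -21), 118), 12), -1) = Pow(Add(Mul(-14, 118), 12), -1) = Pow(Add(-1652, 12), -1) = Pow(-1640, -1) = Rational(-1, 1640)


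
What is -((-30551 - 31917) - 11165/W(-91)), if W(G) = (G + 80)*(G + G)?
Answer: 1624313/26 ≈ 62474.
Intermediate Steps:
W(G) = 2*G*(80 + G) (W(G) = (80 + G)*(2*G) = 2*G*(80 + G))
-((-30551 - 31917) - 11165/W(-91)) = -((-30551 - 31917) - 11165*(-1/(182*(80 - 91)))) = -(-62468 - 11165/(2*(-91)*(-11))) = -(-62468 - 11165/2002) = -(-62468 - 11165*1/2002) = -(-62468 - 145/26) = -1*(-1624313/26) = 1624313/26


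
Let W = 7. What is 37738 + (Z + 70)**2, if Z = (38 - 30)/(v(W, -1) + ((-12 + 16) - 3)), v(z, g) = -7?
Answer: 382078/9 ≈ 42453.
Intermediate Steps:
Z = -4/3 (Z = (38 - 30)/(-7 + ((-12 + 16) - 3)) = 8/(-7 + (4 - 3)) = 8/(-7 + 1) = 8/(-6) = 8*(-1/6) = -4/3 ≈ -1.3333)
37738 + (Z + 70)**2 = 37738 + (-4/3 + 70)**2 = 37738 + (206/3)**2 = 37738 + 42436/9 = 382078/9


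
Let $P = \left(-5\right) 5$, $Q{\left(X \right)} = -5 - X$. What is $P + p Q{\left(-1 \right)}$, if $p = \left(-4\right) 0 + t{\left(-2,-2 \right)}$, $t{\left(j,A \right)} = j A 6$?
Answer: $-121$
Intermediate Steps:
$t{\left(j,A \right)} = 6 A j$ ($t{\left(j,A \right)} = A j 6 = 6 A j$)
$P = -25$
$p = 24$ ($p = \left(-4\right) 0 + 6 \left(-2\right) \left(-2\right) = 0 + 24 = 24$)
$P + p Q{\left(-1 \right)} = -25 + 24 \left(-5 - -1\right) = -25 + 24 \left(-5 + 1\right) = -25 + 24 \left(-4\right) = -25 - 96 = -121$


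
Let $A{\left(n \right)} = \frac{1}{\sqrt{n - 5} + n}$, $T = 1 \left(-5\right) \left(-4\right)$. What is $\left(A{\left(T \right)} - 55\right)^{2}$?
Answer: $\frac{89506808}{29645} + \frac{8462 \sqrt{15}}{29645} \approx 3020.4$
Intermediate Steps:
$T = 20$ ($T = \left(-5\right) \left(-4\right) = 20$)
$A{\left(n \right)} = \frac{1}{n + \sqrt{-5 + n}}$ ($A{\left(n \right)} = \frac{1}{\sqrt{-5 + n} + n} = \frac{1}{n + \sqrt{-5 + n}}$)
$\left(A{\left(T \right)} - 55\right)^{2} = \left(\frac{1}{20 + \sqrt{-5 + 20}} - 55\right)^{2} = \left(\frac{1}{20 + \sqrt{15}} - 55\right)^{2} = \left(-55 + \frac{1}{20 + \sqrt{15}}\right)^{2}$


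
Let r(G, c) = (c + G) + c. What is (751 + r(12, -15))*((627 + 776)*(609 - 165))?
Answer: 456609156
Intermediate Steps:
r(G, c) = G + 2*c (r(G, c) = (G + c) + c = G + 2*c)
(751 + r(12, -15))*((627 + 776)*(609 - 165)) = (751 + (12 + 2*(-15)))*((627 + 776)*(609 - 165)) = (751 + (12 - 30))*(1403*444) = (751 - 18)*622932 = 733*622932 = 456609156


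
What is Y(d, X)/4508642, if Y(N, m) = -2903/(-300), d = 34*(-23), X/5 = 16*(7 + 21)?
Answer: 2903/1352592600 ≈ 2.1462e-6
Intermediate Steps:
X = 2240 (X = 5*(16*(7 + 21)) = 5*(16*28) = 5*448 = 2240)
d = -782
Y(N, m) = 2903/300 (Y(N, m) = -2903*(-1/300) = 2903/300)
Y(d, X)/4508642 = (2903/300)/4508642 = (2903/300)*(1/4508642) = 2903/1352592600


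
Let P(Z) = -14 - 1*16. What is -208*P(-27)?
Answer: 6240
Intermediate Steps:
P(Z) = -30 (P(Z) = -14 - 16 = -30)
-208*P(-27) = -208*(-30) = 6240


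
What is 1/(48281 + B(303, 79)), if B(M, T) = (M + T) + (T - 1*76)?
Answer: 1/48666 ≈ 2.0548e-5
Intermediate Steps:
B(M, T) = -76 + M + 2*T (B(M, T) = (M + T) + (T - 76) = (M + T) + (-76 + T) = -76 + M + 2*T)
1/(48281 + B(303, 79)) = 1/(48281 + (-76 + 303 + 2*79)) = 1/(48281 + (-76 + 303 + 158)) = 1/(48281 + 385) = 1/48666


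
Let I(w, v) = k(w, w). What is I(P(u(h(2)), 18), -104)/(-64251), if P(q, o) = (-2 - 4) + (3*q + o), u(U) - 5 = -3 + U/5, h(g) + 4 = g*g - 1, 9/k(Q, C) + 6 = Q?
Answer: -5/406923 ≈ -1.2287e-5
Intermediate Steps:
k(Q, C) = 9/(-6 + Q)
h(g) = -5 + g**2 (h(g) = -4 + (g*g - 1) = -4 + (g**2 - 1) = -4 + (-1 + g**2) = -5 + g**2)
u(U) = 2 + U/5 (u(U) = 5 + (-3 + U/5) = 2 + U/5)
P(q, o) = -6 + o + 3*q (P(q, o) = -6 + (o + 3*q) = -6 + o + 3*q)
I(w, v) = 9/(-6 + w)
I(P(u(h(2)), 18), -104)/(-64251) = (9/(-6 + (-6 + 18 + 3*(2 + (-5 + 2**2)/5))))/(-64251) = (9/(-6 + (-6 + 18 + 3*(2 + (-5 + 4)/5))))*(-1/64251) = (9/(-6 + (-6 + 18 + 3*(2 + (1/5)*(-1)))))*(-1/64251) = (9/(-6 + (-6 + 18 + 3*(2 - 1/5))))*(-1/64251) = (9/(-6 + (-6 + 18 + 3*(9/5))))*(-1/64251) = (9/(-6 + (-6 + 18 + 27/5)))*(-1/64251) = (9/(-6 + 87/5))*(-1/64251) = (9/(57/5))*(-1/64251) = (9*(5/57))*(-1/64251) = (15/19)*(-1/64251) = -5/406923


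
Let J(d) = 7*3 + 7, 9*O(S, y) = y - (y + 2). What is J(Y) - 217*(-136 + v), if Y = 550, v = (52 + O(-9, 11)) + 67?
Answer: 33887/9 ≈ 3765.2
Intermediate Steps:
O(S, y) = -2/9 (O(S, y) = (y - (y + 2))/9 = (y - (2 + y))/9 = (y + (-2 - y))/9 = (⅑)*(-2) = -2/9)
v = 1069/9 (v = (52 - 2/9) + 67 = 466/9 + 67 = 1069/9 ≈ 118.78)
J(d) = 28 (J(d) = 21 + 7 = 28)
J(Y) - 217*(-136 + v) = 28 - 217*(-136 + 1069/9) = 28 - 217*(-155/9) = 28 + 33635/9 = 33887/9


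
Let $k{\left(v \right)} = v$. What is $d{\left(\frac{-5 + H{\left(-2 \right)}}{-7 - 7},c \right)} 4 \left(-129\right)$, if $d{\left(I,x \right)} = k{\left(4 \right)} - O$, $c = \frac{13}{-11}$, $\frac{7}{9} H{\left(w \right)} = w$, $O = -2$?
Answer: $-3096$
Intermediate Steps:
$H{\left(w \right)} = \frac{9 w}{7}$
$c = - \frac{13}{11}$ ($c = 13 \left(- \frac{1}{11}\right) = - \frac{13}{11} \approx -1.1818$)
$d{\left(I,x \right)} = 6$ ($d{\left(I,x \right)} = 4 - -2 = 4 + 2 = 6$)
$d{\left(\frac{-5 + H{\left(-2 \right)}}{-7 - 7},c \right)} 4 \left(-129\right) = 6 \cdot 4 \left(-129\right) = 24 \left(-129\right) = -3096$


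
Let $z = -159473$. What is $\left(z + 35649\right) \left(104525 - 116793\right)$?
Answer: $1519072832$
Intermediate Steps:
$\left(z + 35649\right) \left(104525 - 116793\right) = \left(-159473 + 35649\right) \left(104525 - 116793\right) = \left(-123824\right) \left(-12268\right) = 1519072832$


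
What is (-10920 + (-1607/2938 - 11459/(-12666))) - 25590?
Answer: -339655664200/9303177 ≈ -36510.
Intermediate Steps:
(-10920 + (-1607/2938 - 11459/(-12666))) - 25590 = (-10920 + (-1607*1/2938 - 11459*(-1/12666))) - 25590 = (-10920 + (-1607/2938 + 11459/12666)) - 25590 = (-10920 + 3328070/9303177) - 25590 = -101587364770/9303177 - 25590 = -339655664200/9303177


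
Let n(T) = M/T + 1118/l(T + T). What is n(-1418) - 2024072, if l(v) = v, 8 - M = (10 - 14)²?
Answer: -2870134647/1418 ≈ -2.0241e+6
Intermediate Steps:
M = -8 (M = 8 - (10 - 14)² = 8 - 1*(-4)² = 8 - 1*16 = 8 - 16 = -8)
n(T) = 551/T (n(T) = -8/T + 1118/(T + T) = -8/T + 1118/((2*T)) = -8/T + 1118*(1/(2*T)) = -8/T + 559/T = 551/T)
n(-1418) - 2024072 = 551/(-1418) - 2024072 = 551*(-1/1418) - 2024072 = -551/1418 - 2024072 = -2870134647/1418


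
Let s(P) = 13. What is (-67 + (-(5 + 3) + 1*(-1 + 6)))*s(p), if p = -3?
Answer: -910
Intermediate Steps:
(-67 + (-(5 + 3) + 1*(-1 + 6)))*s(p) = (-67 + (-(5 + 3) + 1*(-1 + 6)))*13 = (-67 + (-1*8 + 1*5))*13 = (-67 + (-8 + 5))*13 = (-67 - 3)*13 = -70*13 = -910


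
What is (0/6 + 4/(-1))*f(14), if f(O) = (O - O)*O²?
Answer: 0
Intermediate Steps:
f(O) = 0 (f(O) = 0*O² = 0)
(0/6 + 4/(-1))*f(14) = (0/6 + 4/(-1))*0 = (0*(⅙) + 4*(-1))*0 = (0 - 4)*0 = -4*0 = 0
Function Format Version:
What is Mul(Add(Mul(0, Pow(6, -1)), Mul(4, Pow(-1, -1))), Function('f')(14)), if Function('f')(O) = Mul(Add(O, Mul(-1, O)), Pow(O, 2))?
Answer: 0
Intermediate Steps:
Function('f')(O) = 0 (Function('f')(O) = Mul(0, Pow(O, 2)) = 0)
Mul(Add(Mul(0, Pow(6, -1)), Mul(4, Pow(-1, -1))), Function('f')(14)) = Mul(Add(Mul(0, Pow(6, -1)), Mul(4, Pow(-1, -1))), 0) = Mul(Add(Mul(0, Rational(1, 6)), Mul(4, -1)), 0) = Mul(Add(0, -4), 0) = Mul(-4, 0) = 0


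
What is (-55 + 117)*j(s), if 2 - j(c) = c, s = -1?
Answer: 186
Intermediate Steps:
j(c) = 2 - c
(-55 + 117)*j(s) = (-55 + 117)*(2 - 1*(-1)) = 62*(2 + 1) = 62*3 = 186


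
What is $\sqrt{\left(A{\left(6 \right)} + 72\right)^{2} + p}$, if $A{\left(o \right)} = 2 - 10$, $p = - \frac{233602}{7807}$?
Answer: $\frac{\sqrt{247824393090}}{7807} \approx 63.766$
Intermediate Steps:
$p = - \frac{233602}{7807}$ ($p = \left(-233602\right) \frac{1}{7807} = - \frac{233602}{7807} \approx -29.922$)
$A{\left(o \right)} = -8$ ($A{\left(o \right)} = 2 - 10 = -8$)
$\sqrt{\left(A{\left(6 \right)} + 72\right)^{2} + p} = \sqrt{\left(-8 + 72\right)^{2} - \frac{233602}{7807}} = \sqrt{64^{2} - \frac{233602}{7807}} = \sqrt{4096 - \frac{233602}{7807}} = \sqrt{\frac{31743870}{7807}} = \frac{\sqrt{247824393090}}{7807}$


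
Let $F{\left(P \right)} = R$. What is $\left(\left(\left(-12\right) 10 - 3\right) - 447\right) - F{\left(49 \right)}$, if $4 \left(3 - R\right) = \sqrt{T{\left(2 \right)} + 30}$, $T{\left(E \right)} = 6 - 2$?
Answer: $-573 + \frac{\sqrt{34}}{4} \approx -571.54$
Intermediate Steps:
$T{\left(E \right)} = 4$
$R = 3 - \frac{\sqrt{34}}{4}$ ($R = 3 - \frac{\sqrt{4 + 30}}{4} = 3 - \frac{\sqrt{34}}{4} \approx 1.5423$)
$F{\left(P \right)} = 3 - \frac{\sqrt{34}}{4}$
$\left(\left(\left(-12\right) 10 - 3\right) - 447\right) - F{\left(49 \right)} = \left(\left(\left(-12\right) 10 - 3\right) - 447\right) - \left(3 - \frac{\sqrt{34}}{4}\right) = \left(\left(-120 - 3\right) - 447\right) - \left(3 - \frac{\sqrt{34}}{4}\right) = \left(-123 - 447\right) - \left(3 - \frac{\sqrt{34}}{4}\right) = -570 - \left(3 - \frac{\sqrt{34}}{4}\right) = -573 + \frac{\sqrt{34}}{4}$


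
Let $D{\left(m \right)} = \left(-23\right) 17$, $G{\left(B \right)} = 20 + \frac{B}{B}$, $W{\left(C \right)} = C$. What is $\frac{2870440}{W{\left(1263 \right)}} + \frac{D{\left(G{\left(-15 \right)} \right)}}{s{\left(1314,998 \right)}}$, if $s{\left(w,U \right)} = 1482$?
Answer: $\frac{1417832749}{623922} \approx 2272.5$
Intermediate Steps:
$G{\left(B \right)} = 21$ ($G{\left(B \right)} = 20 + 1 = 21$)
$D{\left(m \right)} = -391$
$\frac{2870440}{W{\left(1263 \right)}} + \frac{D{\left(G{\left(-15 \right)} \right)}}{s{\left(1314,998 \right)}} = \frac{2870440}{1263} - \frac{391}{1482} = \frac{1417832749}{623922}$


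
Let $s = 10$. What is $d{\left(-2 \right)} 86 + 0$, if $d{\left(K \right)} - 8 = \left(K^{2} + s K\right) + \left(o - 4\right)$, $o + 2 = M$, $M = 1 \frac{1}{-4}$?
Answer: $- \frac{2451}{2} \approx -1225.5$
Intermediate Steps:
$M = - \frac{1}{4}$ ($M = 1 \left(- \frac{1}{4}\right) = - \frac{1}{4} \approx -0.25$)
$o = - \frac{9}{4}$ ($o = -2 - \frac{1}{4} = - \frac{9}{4} \approx -2.25$)
$d{\left(K \right)} = \frac{7}{4} + K^{2} + 10 K$ ($d{\left(K \right)} = 8 - \left(\frac{25}{4} - K^{2} - 10 K\right) = 8 + \left(- \frac{25}{4} + K^{2} + 10 K\right) = \frac{7}{4} + K^{2} + 10 K$)
$d{\left(-2 \right)} 86 + 0 = \left(\frac{7}{4} + \left(-2\right)^{2} + 10 \left(-2\right)\right) 86 + 0 = \left(\frac{7}{4} + 4 - 20\right) 86 + 0 = \left(- \frac{57}{4}\right) 86 + 0 = - \frac{2451}{2} + 0 = - \frac{2451}{2}$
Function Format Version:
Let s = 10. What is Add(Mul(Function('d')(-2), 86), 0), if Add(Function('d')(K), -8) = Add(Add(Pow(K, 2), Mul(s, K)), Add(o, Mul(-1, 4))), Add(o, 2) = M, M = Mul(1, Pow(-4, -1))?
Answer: Rational(-2451, 2) ≈ -1225.5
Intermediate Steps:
M = Rational(-1, 4) (M = Mul(1, Rational(-1, 4)) = Rational(-1, 4) ≈ -0.25000)
o = Rational(-9, 4) (o = Add(-2, Rational(-1, 4)) = Rational(-9, 4) ≈ -2.2500)
Function('d')(K) = Add(Rational(7, 4), Pow(K, 2), Mul(10, K)) (Function('d')(K) = Add(8, Add(Add(Pow(K, 2), Mul(10, K)), Add(Rational(-9, 4), Mul(-1, 4)))) = Add(8, Add(Add(Pow(K, 2), Mul(10, K)), Add(Rational(-9, 4), -4))) = Add(8, Add(Add(Pow(K, 2), Mul(10, K)), Rational(-25, 4))) = Add(8, Add(Rational(-25, 4), Pow(K, 2), Mul(10, K))) = Add(Rational(7, 4), Pow(K, 2), Mul(10, K)))
Add(Mul(Function('d')(-2), 86), 0) = Add(Mul(Add(Rational(7, 4), Pow(-2, 2), Mul(10, -2)), 86), 0) = Add(Mul(Add(Rational(7, 4), 4, -20), 86), 0) = Add(Mul(Rational(-57, 4), 86), 0) = Add(Rational(-2451, 2), 0) = Rational(-2451, 2)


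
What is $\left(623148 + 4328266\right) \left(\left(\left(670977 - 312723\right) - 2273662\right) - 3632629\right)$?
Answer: $-27470628074318$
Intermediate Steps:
$\left(623148 + 4328266\right) \left(\left(\left(670977 - 312723\right) - 2273662\right) - 3632629\right) = 4951414 \left(\left(358254 - 2273662\right) - 3632629\right) = 4951414 \left(-1915408 - 3632629\right) = 4951414 \left(-5548037\right) = -27470628074318$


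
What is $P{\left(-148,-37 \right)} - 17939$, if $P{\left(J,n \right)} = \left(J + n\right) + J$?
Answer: $-18272$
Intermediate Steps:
$P{\left(J,n \right)} = n + 2 J$
$P{\left(-148,-37 \right)} - 17939 = \left(-37 + 2 \left(-148\right)\right) - 17939 = \left(-37 - 296\right) - 17939 = -333 - 17939 = -18272$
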